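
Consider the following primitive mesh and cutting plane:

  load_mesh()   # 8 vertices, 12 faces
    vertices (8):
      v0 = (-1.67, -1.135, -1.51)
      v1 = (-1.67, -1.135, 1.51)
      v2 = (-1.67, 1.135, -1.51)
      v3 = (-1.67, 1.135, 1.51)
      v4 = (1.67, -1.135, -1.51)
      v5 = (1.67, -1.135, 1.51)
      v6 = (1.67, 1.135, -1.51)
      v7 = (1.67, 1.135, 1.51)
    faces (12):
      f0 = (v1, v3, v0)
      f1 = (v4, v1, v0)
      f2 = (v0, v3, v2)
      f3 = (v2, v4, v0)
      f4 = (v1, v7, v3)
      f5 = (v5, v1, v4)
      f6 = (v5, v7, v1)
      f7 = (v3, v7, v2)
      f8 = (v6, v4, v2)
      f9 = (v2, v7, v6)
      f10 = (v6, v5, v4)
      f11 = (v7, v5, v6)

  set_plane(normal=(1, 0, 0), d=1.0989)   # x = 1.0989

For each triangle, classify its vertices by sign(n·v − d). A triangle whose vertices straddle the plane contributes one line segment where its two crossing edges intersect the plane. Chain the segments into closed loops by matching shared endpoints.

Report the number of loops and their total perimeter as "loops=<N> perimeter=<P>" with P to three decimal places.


Straddling triangles (8 of 12):
  (v4,v1,v0) [+--] → (1.0989, -1.135, -0.993616)–(1.0989, -1.135, -1.51)  len=0.5164
  (v2,v4,v0) [-+-] → (1.0989, -0.746857, -1.51)–(1.0989, -1.135, -1.51)  len=0.3881
  (v1,v7,v3) [-+-] → (1.0989, 0.746857, 1.51)–(1.0989, 1.135, 1.51)  len=0.3881
  (v5,v1,v4) [+-+] → (1.0989, -1.135, 1.51)–(1.0989, -1.135, -0.993616)  len=2.5036
  (v5,v7,v1) [++-] → (1.0989, 0.746857, 1.51)–(1.0989, -1.135, 1.51)  len=1.8819
  (v3,v7,v2) [-+-] → (1.0989, 1.135, 1.51)–(1.0989, 1.135, 0.993616)  len=0.5164
  (v6,v4,v2) [++-] → (1.0989, -0.746857, -1.51)–(1.0989, 1.135, -1.51)  len=1.8819
  (v2,v7,v6) [-++] → (1.0989, 1.135, 0.993616)–(1.0989, 1.135, -1.51)  len=2.5036

Chained into 1 loop(s):
  loop 1: 8 segments, perimeter = 10.5800
Total perimeter = 10.580

loops=1 perimeter=10.580


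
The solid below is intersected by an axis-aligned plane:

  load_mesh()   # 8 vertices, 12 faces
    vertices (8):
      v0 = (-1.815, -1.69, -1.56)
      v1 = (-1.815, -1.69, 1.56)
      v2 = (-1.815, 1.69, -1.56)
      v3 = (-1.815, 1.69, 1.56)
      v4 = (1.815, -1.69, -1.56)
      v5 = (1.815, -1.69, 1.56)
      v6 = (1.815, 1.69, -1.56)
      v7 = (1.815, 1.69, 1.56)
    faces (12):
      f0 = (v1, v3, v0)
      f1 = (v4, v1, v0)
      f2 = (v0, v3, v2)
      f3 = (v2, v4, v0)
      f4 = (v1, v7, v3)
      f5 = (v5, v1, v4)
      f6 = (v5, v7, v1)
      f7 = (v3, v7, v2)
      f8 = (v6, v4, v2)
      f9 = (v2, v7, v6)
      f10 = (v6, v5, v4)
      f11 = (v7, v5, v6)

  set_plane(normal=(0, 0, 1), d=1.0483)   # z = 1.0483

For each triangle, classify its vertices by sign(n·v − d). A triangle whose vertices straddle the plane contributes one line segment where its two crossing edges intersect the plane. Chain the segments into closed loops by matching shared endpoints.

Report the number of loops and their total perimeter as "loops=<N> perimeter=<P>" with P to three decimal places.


loops=1 perimeter=14.020

Straddling triangles (8 of 12):
  (v1,v3,v0) [++-] → (-1.815, 1.13566, 1.0483)–(-1.815, -1.69, 1.0483)  len=2.8257
  (v4,v1,v0) [-+-] → (-1.21966, -1.69, 1.0483)–(-1.815, -1.69, 1.0483)  len=0.5953
  (v0,v3,v2) [-+-] → (-1.815, 1.13566, 1.0483)–(-1.815, 1.69, 1.0483)  len=0.5543
  (v5,v1,v4) [++-] → (-1.21966, -1.69, 1.0483)–(1.815, -1.69, 1.0483)  len=3.0347
  (v3,v7,v2) [++-] → (1.21966, 1.69, 1.0483)–(-1.815, 1.69, 1.0483)  len=3.0347
  (v2,v7,v6) [-+-] → (1.21966, 1.69, 1.0483)–(1.815, 1.69, 1.0483)  len=0.5953
  (v6,v5,v4) [-+-] → (1.815, -1.13566, 1.0483)–(1.815, -1.69, 1.0483)  len=0.5543
  (v7,v5,v6) [++-] → (1.815, -1.13566, 1.0483)–(1.815, 1.69, 1.0483)  len=2.8257

Chained into 1 loop(s):
  loop 1: 8 segments, perimeter = 14.0200
Total perimeter = 14.020


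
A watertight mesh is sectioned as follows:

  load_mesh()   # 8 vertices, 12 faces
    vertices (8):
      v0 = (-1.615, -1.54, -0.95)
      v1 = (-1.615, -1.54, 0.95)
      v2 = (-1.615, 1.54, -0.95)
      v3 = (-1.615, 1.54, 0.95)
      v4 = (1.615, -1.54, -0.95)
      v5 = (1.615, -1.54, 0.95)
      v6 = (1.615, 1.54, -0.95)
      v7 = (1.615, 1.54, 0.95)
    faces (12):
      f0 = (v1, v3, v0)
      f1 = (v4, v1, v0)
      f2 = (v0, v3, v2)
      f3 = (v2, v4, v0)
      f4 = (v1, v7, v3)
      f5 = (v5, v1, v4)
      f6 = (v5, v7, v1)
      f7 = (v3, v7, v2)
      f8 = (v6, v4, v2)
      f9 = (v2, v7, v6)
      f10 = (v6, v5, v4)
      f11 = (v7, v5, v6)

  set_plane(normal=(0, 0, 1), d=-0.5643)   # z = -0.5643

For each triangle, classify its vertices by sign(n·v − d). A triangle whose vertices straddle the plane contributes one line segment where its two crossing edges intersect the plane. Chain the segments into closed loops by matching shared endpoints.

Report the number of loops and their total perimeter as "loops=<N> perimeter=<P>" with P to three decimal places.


Straddling triangles (8 of 12):
  (v1,v3,v0) [++-] → (-1.615, -0.91476, -0.5643)–(-1.615, -1.54, -0.5643)  len=0.6252
  (v4,v1,v0) [-+-] → (0.95931, -1.54, -0.5643)–(-1.615, -1.54, -0.5643)  len=2.5743
  (v0,v3,v2) [-+-] → (-1.615, -0.91476, -0.5643)–(-1.615, 1.54, -0.5643)  len=2.4548
  (v5,v1,v4) [++-] → (0.95931, -1.54, -0.5643)–(1.615, -1.54, -0.5643)  len=0.6557
  (v3,v7,v2) [++-] → (-0.95931, 1.54, -0.5643)–(-1.615, 1.54, -0.5643)  len=0.6557
  (v2,v7,v6) [-+-] → (-0.95931, 1.54, -0.5643)–(1.615, 1.54, -0.5643)  len=2.5743
  (v6,v5,v4) [-+-] → (1.615, 0.91476, -0.5643)–(1.615, -1.54, -0.5643)  len=2.4548
  (v7,v5,v6) [++-] → (1.615, 0.91476, -0.5643)–(1.615, 1.54, -0.5643)  len=0.6252

Chained into 1 loop(s):
  loop 1: 8 segments, perimeter = 12.6200
Total perimeter = 12.620

loops=1 perimeter=12.620


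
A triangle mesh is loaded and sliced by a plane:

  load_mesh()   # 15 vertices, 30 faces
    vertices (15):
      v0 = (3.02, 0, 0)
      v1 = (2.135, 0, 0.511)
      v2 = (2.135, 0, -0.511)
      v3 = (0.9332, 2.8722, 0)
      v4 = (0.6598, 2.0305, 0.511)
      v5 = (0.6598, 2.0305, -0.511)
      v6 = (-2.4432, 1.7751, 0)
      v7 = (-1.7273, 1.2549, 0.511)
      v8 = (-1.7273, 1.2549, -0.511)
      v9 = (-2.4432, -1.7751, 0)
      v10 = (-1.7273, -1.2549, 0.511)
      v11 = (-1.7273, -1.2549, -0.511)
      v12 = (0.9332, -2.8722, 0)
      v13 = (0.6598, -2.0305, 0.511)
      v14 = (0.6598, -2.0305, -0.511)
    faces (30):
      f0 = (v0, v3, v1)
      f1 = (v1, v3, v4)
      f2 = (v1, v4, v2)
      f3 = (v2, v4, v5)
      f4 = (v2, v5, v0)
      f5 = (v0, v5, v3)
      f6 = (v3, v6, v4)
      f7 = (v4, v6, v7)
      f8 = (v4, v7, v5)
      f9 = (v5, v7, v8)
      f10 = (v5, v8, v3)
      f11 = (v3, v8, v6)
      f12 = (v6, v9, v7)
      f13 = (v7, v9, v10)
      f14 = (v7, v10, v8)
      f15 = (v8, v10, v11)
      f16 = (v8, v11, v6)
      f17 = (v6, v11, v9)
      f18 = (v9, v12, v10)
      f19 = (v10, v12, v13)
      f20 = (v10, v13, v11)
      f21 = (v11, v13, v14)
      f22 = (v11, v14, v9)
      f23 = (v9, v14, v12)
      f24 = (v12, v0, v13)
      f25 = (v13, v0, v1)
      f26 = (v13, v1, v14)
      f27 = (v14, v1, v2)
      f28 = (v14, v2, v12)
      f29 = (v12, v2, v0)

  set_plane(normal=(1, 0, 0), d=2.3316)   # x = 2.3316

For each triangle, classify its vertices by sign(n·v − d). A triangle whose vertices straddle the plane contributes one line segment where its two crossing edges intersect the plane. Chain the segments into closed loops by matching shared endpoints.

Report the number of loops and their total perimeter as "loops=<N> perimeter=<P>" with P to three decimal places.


loops=1 perimeter=4.110

Straddling triangles (6 of 30):
  (v0,v3,v1) [+--] → (2.3316, 0.94749, 0)–(2.3316, 0, 0.397483)  len=1.0275
  (v2,v5,v0) [--+] → (2.3316, 0.592236, -0.149043)–(2.3316, 0, -0.397483)  len=0.6422
  (v0,v5,v3) [+--] → (2.3316, 0.592236, -0.149043)–(2.3316, 0.94749, 0)  len=0.3853
  (v12,v0,v13) [-+-] → (2.3316, -0.94749, 0)–(2.3316, -0.592236, 0.149043)  len=0.3853
  (v13,v0,v1) [-+-] → (2.3316, -0.592236, 0.149043)–(2.3316, 0, 0.397483)  len=0.6422
  (v12,v2,v0) [--+] → (2.3316, 0, -0.397483)–(2.3316, -0.94749, 0)  len=1.0275

Chained into 1 loop(s):
  loop 1: 6 segments, perimeter = 4.1099
Total perimeter = 4.110


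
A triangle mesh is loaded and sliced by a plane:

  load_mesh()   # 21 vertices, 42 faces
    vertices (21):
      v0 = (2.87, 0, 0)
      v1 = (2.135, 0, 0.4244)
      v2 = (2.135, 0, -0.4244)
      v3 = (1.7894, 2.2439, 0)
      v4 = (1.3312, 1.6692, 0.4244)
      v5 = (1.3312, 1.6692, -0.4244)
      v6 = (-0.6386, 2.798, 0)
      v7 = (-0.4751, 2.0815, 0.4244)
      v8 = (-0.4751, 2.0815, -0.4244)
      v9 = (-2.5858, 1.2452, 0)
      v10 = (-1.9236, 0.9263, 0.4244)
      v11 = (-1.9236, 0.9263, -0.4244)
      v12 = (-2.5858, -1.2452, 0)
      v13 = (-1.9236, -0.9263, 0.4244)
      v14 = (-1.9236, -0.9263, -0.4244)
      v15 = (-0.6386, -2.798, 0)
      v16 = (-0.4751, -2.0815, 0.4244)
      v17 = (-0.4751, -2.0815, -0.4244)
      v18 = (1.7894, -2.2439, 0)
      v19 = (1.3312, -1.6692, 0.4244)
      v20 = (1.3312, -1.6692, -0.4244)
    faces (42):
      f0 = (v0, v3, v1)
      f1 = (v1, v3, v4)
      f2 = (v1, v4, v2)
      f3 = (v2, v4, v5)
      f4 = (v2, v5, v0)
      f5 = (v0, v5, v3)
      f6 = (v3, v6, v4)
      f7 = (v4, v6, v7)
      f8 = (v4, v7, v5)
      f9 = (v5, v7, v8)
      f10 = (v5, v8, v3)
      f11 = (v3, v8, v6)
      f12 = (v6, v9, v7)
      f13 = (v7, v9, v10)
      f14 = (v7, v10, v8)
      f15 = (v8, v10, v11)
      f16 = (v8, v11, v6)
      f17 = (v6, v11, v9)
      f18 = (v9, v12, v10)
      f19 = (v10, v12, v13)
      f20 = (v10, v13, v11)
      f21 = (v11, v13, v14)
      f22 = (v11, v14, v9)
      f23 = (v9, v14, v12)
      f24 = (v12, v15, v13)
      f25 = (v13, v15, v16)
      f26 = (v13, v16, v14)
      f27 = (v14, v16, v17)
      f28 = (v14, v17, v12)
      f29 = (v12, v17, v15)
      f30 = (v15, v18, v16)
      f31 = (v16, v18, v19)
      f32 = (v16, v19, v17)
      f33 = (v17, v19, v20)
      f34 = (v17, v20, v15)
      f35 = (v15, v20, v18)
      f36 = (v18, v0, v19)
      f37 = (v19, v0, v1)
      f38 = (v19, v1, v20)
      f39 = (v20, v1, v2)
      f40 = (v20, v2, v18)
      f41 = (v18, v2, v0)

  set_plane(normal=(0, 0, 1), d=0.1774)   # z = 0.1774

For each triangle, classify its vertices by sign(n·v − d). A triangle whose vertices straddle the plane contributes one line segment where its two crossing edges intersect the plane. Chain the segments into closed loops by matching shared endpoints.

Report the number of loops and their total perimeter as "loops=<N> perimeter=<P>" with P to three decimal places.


loops=2 perimeter=28.536

Straddling triangles (28 of 42):
  (v0,v3,v1) [--+] → (1.93386, 1.30595, 0.1774)–(2.56277, 0, 0.1774)  len=1.4495
  (v1,v3,v4) [+-+] → (1.93386, 1.30595, 0.1774)–(1.59787, 2.00367, 0.1774)  len=0.7744
  (v1,v4,v2) [++-] → (1.56511, 1.18346, 0.1774)–(2.135, 0, 0.1774)  len=1.3135
  (v2,v4,v5) [-+-] → (1.56511, 1.18346, 0.1774)–(1.3312, 1.6692, 0.1774)  len=0.5391
  (v3,v6,v4) [--+] → (0.18478, 2.32616, 0.1774)–(1.59787, 2.00367, 0.1774)  len=1.4494
  (v4,v6,v7) [+-+] → (0.18478, 2.32616, 0.1774)–(-0.570257, 2.4985, 0.1774)  len=0.7745
  (v4,v7,v5) [++-] → (0.0505316, 1.96152, 0.1774)–(1.3312, 1.6692, 0.1774)  len=1.3136
  (v5,v7,v8) [-+-] → (0.0505316, 1.96152, 0.1774)–(-0.4751, 2.0815, 0.1774)  len=0.5392
  (v6,v9,v7) [--+] → (-1.70352, 1.59477, 0.1774)–(-0.570257, 2.4985, 0.1774)  len=1.4495
  (v7,v9,v10) [+-+] → (-1.70352, 1.59477, 0.1774)–(-2.309, 1.1119, 0.1774)  len=0.7744
  (v7,v10,v8) [++-] → (-1.50209, 1.26246, 0.1774)–(-0.4751, 2.0815, 0.1774)  len=1.3136
  (v8,v10,v11) [-+-] → (-1.50209, 1.26246, 0.1774)–(-1.9236, 0.9263, 0.1774)  len=0.5391
  (v9,v12,v10) [--+] → (-2.309, -0.337509, 0.1774)–(-2.309, 1.1119, 0.1774)  len=1.4494
  (v10,v12,v13) [+-+] → (-2.309, -0.337509, 0.1774)–(-2.309, -1.1119, 0.1774)  len=0.7744
  (v10,v13,v11) [++-] → (-1.9236, -0.387195, 0.1774)–(-1.9236, 0.9263, 0.1774)  len=1.3135
  (v11,v13,v14) [-+-] → (-1.9236, -0.387195, 0.1774)–(-1.9236, -0.9263, 0.1774)  len=0.5391
  (v12,v15,v13) [--+] → (-1.17573, -2.01563, 0.1774)–(-2.309, -1.1119, 0.1774)  len=1.4495
  (v13,v15,v16) [+-+] → (-1.17573, -2.01563, 0.1774)–(-0.570257, -2.4985, 0.1774)  len=0.7744
  (v13,v16,v14) [++-] → (-0.896612, -1.74534, 0.1774)–(-1.9236, -0.9263, 0.1774)  len=1.3136
  (v14,v16,v17) [-+-] → (-0.896612, -1.74534, 0.1774)–(-0.4751, -2.0815, 0.1774)  len=0.5391
  (v15,v18,v16) [--+] → (0.842835, -2.17602, 0.1774)–(-0.570257, -2.4985, 0.1774)  len=1.4494
  (v16,v18,v19) [+-+] → (0.842835, -2.17602, 0.1774)–(1.59787, -2.00367, 0.1774)  len=0.7745
  (v16,v19,v17) [++-] → (0.805568, -1.78918, 0.1774)–(-0.4751, -2.0815, 0.1774)  len=1.3136
  (v17,v19,v20) [-+-] → (0.805568, -1.78918, 0.1774)–(1.3312, -1.6692, 0.1774)  len=0.5392
  (v18,v0,v19) [--+] → (2.22678, -0.697729, 0.1774)–(1.59787, -2.00367, 0.1774)  len=1.4495
  (v19,v0,v1) [+-+] → (2.22678, -0.697729, 0.1774)–(2.56277, 0, 0.1774)  len=0.7744
  (v19,v1,v20) [++-] → (1.90109, -0.485736, 0.1774)–(1.3312, -1.6692, 0.1774)  len=1.3135
  (v20,v1,v2) [-+-] → (1.90109, -0.485736, 0.1774)–(2.135, 0, 0.1774)  len=0.5391

Chained into 2 loop(s):
  loop 1: 14 segments, perimeter = 15.5672
  loop 2: 14 segments, perimeter = 12.9689
Total perimeter = 28.536


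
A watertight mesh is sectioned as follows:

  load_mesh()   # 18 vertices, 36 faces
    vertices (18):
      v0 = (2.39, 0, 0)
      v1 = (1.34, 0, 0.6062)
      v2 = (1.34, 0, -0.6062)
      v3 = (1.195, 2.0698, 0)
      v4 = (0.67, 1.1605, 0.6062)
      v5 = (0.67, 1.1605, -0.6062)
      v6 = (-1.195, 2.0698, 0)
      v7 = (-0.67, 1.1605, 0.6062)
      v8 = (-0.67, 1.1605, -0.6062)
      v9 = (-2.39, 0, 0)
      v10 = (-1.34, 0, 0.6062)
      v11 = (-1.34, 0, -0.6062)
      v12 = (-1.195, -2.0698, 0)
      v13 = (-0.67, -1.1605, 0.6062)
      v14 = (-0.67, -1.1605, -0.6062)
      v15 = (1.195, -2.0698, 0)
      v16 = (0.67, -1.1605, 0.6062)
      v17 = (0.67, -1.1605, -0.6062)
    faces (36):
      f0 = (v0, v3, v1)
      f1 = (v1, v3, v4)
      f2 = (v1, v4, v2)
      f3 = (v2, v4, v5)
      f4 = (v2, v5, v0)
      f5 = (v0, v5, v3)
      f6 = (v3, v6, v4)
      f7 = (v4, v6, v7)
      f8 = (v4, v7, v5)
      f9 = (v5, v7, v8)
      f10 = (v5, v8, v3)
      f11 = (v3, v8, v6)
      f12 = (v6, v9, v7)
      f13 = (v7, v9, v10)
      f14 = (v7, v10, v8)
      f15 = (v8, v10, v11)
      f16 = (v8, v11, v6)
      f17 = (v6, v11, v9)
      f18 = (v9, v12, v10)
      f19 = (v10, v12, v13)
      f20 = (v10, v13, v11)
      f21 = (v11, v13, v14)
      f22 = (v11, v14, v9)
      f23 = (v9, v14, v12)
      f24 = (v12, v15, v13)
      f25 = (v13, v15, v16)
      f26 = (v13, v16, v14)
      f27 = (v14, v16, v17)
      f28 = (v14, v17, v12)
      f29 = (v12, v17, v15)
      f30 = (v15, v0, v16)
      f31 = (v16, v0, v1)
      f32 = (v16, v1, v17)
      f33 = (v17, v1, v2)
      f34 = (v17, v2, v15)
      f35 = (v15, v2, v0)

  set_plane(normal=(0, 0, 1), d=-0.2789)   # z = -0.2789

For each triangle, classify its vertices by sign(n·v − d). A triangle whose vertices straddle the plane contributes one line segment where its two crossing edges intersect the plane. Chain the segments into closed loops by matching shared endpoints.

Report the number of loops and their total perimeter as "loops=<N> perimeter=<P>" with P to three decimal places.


loops=2 perimeter=19.482

Straddling triangles (24 of 36):
  (v1,v4,v2) [++-] → (1.15913, 0.313289, -0.2789)–(1.34, 0, -0.2789)  len=0.3618
  (v2,v4,v5) [-+-] → (1.15913, 0.313289, -0.2789)–(0.67, 1.1605, -0.2789)  len=0.9783
  (v2,v5,v0) [--+] → (1.59866, 0.533922, -0.2789)–(1.90692, 0, -0.2789)  len=0.6165
  (v0,v5,v3) [+-+] → (1.59866, 0.533922, -0.2789)–(0.953458, 1.65145, -0.2789)  len=1.2904
  (v4,v7,v5) [++-] → (0.308253, 1.1605, -0.2789)–(0.67, 1.1605, -0.2789)  len=0.3617
  (v5,v7,v8) [-+-] → (0.308253, 1.1605, -0.2789)–(-0.67, 1.1605, -0.2789)  len=0.9783
  (v5,v8,v3) [--+] → (0.336952, 1.65145, -0.2789)–(0.953458, 1.65145, -0.2789)  len=0.6165
  (v3,v8,v6) [+-+] → (0.336952, 1.65145, -0.2789)–(-0.953458, 1.65145, -0.2789)  len=1.2904
  (v7,v10,v8) [++-] → (-0.850873, 0.847211, -0.2789)–(-0.67, 1.1605, -0.2789)  len=0.3618
  (v8,v10,v11) [-+-] → (-0.850873, 0.847211, -0.2789)–(-1.34, 0, -0.2789)  len=0.9783
  (v8,v11,v6) [--+] → (-1.26171, 1.11753, -0.2789)–(-0.953458, 1.65145, -0.2789)  len=0.6165
  (v6,v11,v9) [+-+] → (-1.26171, 1.11753, -0.2789)–(-1.90692, 0, -0.2789)  len=1.2904
  (v10,v13,v11) [++-] → (-1.15913, -0.313289, -0.2789)–(-1.34, 0, -0.2789)  len=0.3618
  (v11,v13,v14) [-+-] → (-1.15913, -0.313289, -0.2789)–(-0.67, -1.1605, -0.2789)  len=0.9783
  (v11,v14,v9) [--+] → (-1.59866, -0.533922, -0.2789)–(-1.90692, 0, -0.2789)  len=0.6165
  (v9,v14,v12) [+-+] → (-1.59866, -0.533922, -0.2789)–(-0.953458, -1.65145, -0.2789)  len=1.2904
  (v13,v16,v14) [++-] → (-0.308253, -1.1605, -0.2789)–(-0.67, -1.1605, -0.2789)  len=0.3617
  (v14,v16,v17) [-+-] → (-0.308253, -1.1605, -0.2789)–(0.67, -1.1605, -0.2789)  len=0.9783
  (v14,v17,v12) [--+] → (-0.336952, -1.65145, -0.2789)–(-0.953458, -1.65145, -0.2789)  len=0.6165
  (v12,v17,v15) [+-+] → (-0.336952, -1.65145, -0.2789)–(0.953458, -1.65145, -0.2789)  len=1.2904
  (v16,v1,v17) [++-] → (0.850873, -0.847211, -0.2789)–(0.67, -1.1605, -0.2789)  len=0.3618
  (v17,v1,v2) [-+-] → (0.850873, -0.847211, -0.2789)–(1.34, 0, -0.2789)  len=0.9783
  (v17,v2,v15) [--+] → (1.26171, -1.11753, -0.2789)–(0.953458, -1.65145, -0.2789)  len=0.6165
  (v15,v2,v0) [+-+] → (1.26171, -1.11753, -0.2789)–(1.90692, 0, -0.2789)  len=1.2904

Chained into 2 loop(s):
  loop 1: 12 segments, perimeter = 8.0401
  loop 2: 12 segments, perimeter = 11.4415
Total perimeter = 19.482


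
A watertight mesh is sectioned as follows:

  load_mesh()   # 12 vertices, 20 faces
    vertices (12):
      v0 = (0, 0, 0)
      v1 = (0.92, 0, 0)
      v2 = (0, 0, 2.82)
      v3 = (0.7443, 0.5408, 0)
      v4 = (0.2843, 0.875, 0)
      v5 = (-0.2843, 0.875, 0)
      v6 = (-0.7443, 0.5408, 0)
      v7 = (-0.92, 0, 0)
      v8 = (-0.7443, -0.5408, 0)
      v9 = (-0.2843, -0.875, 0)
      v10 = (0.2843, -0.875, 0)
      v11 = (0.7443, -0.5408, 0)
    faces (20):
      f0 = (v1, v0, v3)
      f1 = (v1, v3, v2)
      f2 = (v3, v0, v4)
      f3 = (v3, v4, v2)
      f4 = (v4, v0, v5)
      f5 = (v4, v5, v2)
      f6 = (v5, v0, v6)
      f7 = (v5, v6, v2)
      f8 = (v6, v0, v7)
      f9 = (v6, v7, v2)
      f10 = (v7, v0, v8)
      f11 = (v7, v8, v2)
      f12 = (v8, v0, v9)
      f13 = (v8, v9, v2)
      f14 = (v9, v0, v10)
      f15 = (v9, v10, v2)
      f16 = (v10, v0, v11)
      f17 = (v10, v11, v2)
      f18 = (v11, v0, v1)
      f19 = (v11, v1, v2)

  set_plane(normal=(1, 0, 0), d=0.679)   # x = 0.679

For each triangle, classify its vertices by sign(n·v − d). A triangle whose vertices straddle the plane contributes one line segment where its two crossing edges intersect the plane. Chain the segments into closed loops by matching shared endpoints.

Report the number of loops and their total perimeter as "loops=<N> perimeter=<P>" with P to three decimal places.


Straddling triangles (8 of 20):
  (v1,v0,v3) [+-+] → (0.679, 0, 0)–(0.679, 0.493354, 0)  len=0.4934
  (v1,v3,v2) [++-] → (0.679, 0.493354, 0.247408)–(0.679, 0, 0.738717)  len=0.6963
  (v3,v0,v4) [+--] → (0.679, 0.493354, 0)–(0.679, 0.588242, 0)  len=0.0949
  (v3,v4,v2) [+--] → (0.679, 0.588242, 0)–(0.679, 0.493354, 0.247408)  len=0.2650
  (v10,v0,v11) [--+] → (0.679, -0.493354, 0)–(0.679, -0.588242, 0)  len=0.0949
  (v10,v11,v2) [-+-] → (0.679, -0.588242, 0)–(0.679, -0.493354, 0.247408)  len=0.2650
  (v11,v0,v1) [+-+] → (0.679, -0.493354, 0)–(0.679, 0, 0)  len=0.4934
  (v11,v1,v2) [++-] → (0.679, 0, 0.738717)–(0.679, -0.493354, 0.247408)  len=0.6963

Chained into 1 loop(s):
  loop 1: 8 segments, perimeter = 3.0990
Total perimeter = 3.099

loops=1 perimeter=3.099


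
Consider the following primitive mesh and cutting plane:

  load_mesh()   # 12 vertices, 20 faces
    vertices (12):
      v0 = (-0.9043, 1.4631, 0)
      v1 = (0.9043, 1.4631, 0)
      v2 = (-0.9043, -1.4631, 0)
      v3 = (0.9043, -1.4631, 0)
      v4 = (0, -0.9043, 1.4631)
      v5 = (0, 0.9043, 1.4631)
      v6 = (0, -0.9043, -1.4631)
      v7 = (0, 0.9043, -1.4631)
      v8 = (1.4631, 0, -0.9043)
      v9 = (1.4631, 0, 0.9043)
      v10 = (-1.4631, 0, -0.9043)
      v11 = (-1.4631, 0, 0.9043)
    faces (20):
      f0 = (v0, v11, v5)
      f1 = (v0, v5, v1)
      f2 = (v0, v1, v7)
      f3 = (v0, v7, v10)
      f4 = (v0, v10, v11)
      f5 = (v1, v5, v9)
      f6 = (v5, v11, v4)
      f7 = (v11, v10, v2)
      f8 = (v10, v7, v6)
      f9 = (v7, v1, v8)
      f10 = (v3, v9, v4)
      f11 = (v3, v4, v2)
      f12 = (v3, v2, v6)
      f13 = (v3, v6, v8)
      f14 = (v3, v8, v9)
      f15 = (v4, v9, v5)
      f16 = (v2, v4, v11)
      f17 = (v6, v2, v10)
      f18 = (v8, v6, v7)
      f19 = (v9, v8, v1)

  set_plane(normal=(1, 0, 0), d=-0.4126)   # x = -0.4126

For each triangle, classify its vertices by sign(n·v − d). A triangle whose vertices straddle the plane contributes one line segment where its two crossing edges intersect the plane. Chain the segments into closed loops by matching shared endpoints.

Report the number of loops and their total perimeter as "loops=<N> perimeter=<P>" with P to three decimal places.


loops=1 perimeter=8.888

Straddling triangles (10 of 20):
  (v0,v11,v5) [--+] → (-0.4126, 0.649284, 1.30552)–(-0.4126, 1.15926, 0.795539)  len=0.7212
  (v0,v5,v1) [-++] → (-0.4126, 1.15926, 0.795539)–(-0.4126, 1.4631, 0)  len=0.8516
  (v0,v1,v7) [-++] → (-0.4126, 1.4631, 0)–(-0.4126, 1.15926, -0.795539)  len=0.8516
  (v0,v7,v10) [-+-] → (-0.4126, 1.15926, -0.795539)–(-0.4126, 0.649284, -1.30552)  len=0.7212
  (v5,v11,v4) [+-+] → (-0.4126, 0.649284, 1.30552)–(-0.4126, -0.649284, 1.30552)  len=1.2986
  (v10,v7,v6) [-++] → (-0.4126, 0.649284, -1.30552)–(-0.4126, -0.649284, -1.30552)  len=1.2986
  (v3,v4,v2) [++-] → (-0.4126, -1.15926, 0.795539)–(-0.4126, -1.4631, 0)  len=0.8516
  (v3,v2,v6) [+-+] → (-0.4126, -1.4631, 0)–(-0.4126, -1.15926, -0.795539)  len=0.8516
  (v2,v4,v11) [-+-] → (-0.4126, -1.15926, 0.795539)–(-0.4126, -0.649284, 1.30552)  len=0.7212
  (v6,v2,v10) [+--] → (-0.4126, -1.15926, -0.795539)–(-0.4126, -0.649284, -1.30552)  len=0.7212

Chained into 1 loop(s):
  loop 1: 10 segments, perimeter = 8.8883
Total perimeter = 8.888


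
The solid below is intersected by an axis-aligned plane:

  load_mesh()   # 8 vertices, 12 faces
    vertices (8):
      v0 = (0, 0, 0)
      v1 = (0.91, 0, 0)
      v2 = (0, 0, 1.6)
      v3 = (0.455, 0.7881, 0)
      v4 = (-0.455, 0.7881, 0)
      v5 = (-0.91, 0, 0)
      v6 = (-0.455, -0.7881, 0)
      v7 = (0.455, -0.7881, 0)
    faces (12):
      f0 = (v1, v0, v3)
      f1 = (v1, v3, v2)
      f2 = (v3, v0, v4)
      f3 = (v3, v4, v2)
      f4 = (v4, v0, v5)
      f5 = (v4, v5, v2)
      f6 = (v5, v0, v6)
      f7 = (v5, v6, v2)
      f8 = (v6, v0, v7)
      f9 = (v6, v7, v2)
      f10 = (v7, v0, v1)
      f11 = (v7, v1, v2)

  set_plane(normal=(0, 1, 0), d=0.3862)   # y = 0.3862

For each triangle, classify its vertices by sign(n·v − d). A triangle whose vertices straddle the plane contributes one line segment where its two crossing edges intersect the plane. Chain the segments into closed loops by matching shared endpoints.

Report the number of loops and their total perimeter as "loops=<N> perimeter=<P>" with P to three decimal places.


Straddling triangles (6 of 12):
  (v1,v0,v3) [--+] → (0.222968, 0.3862, 0)–(0.687032, 0.3862, 0)  len=0.4641
  (v1,v3,v2) [-+-] → (0.687032, 0.3862, 0)–(0.222968, 0.3862, 0.815937)  len=0.9387
  (v3,v0,v4) [+-+] → (0.222968, 0.3862, 0)–(-0.222968, 0.3862, 0)  len=0.4459
  (v3,v4,v2) [++-] → (-0.222968, 0.3862, 0.815937)–(0.222968, 0.3862, 0.815937)  len=0.4459
  (v4,v0,v5) [+--] → (-0.222968, 0.3862, 0)–(-0.687032, 0.3862, 0)  len=0.4641
  (v4,v5,v2) [+--] → (-0.687032, 0.3862, 0)–(-0.222968, 0.3862, 0.815937)  len=0.9387

Chained into 1 loop(s):
  loop 1: 6 segments, perimeter = 3.6973
Total perimeter = 3.697

loops=1 perimeter=3.697


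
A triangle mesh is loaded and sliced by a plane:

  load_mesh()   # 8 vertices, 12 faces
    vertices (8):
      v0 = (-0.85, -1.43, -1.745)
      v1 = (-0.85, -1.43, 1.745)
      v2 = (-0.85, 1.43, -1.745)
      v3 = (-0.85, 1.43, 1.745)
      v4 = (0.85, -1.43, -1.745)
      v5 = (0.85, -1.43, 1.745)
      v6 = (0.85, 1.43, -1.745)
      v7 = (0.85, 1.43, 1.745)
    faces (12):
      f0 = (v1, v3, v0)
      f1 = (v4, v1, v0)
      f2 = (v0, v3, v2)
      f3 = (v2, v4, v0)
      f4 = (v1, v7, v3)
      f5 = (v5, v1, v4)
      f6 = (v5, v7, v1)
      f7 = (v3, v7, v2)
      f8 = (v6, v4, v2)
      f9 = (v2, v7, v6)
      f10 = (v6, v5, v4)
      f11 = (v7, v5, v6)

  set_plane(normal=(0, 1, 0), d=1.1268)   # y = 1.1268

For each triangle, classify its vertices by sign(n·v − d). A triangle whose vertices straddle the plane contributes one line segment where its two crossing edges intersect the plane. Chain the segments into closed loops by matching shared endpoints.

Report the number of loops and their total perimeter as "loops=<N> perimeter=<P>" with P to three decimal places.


Straddling triangles (8 of 12):
  (v1,v3,v0) [-+-] → (-0.85, 1.1268, 1.745)–(-0.85, 1.1268, 1.37501)  len=0.3700
  (v0,v3,v2) [-++] → (-0.85, 1.1268, 1.37501)–(-0.85, 1.1268, -1.745)  len=3.1200
  (v2,v4,v0) [+--] → (-0.669776, 1.1268, -1.745)–(-0.85, 1.1268, -1.745)  len=0.1802
  (v1,v7,v3) [-++] → (0.669776, 1.1268, 1.745)–(-0.85, 1.1268, 1.745)  len=1.5198
  (v5,v7,v1) [-+-] → (0.85, 1.1268, 1.745)–(0.669776, 1.1268, 1.745)  len=0.1802
  (v6,v4,v2) [+-+] → (0.85, 1.1268, -1.745)–(-0.669776, 1.1268, -1.745)  len=1.5198
  (v6,v5,v4) [+--] → (0.85, 1.1268, -1.37501)–(0.85, 1.1268, -1.745)  len=0.3700
  (v7,v5,v6) [+-+] → (0.85, 1.1268, 1.745)–(0.85, 1.1268, -1.37501)  len=3.1200

Chained into 1 loop(s):
  loop 1: 8 segments, perimeter = 10.3800
Total perimeter = 10.380

loops=1 perimeter=10.380


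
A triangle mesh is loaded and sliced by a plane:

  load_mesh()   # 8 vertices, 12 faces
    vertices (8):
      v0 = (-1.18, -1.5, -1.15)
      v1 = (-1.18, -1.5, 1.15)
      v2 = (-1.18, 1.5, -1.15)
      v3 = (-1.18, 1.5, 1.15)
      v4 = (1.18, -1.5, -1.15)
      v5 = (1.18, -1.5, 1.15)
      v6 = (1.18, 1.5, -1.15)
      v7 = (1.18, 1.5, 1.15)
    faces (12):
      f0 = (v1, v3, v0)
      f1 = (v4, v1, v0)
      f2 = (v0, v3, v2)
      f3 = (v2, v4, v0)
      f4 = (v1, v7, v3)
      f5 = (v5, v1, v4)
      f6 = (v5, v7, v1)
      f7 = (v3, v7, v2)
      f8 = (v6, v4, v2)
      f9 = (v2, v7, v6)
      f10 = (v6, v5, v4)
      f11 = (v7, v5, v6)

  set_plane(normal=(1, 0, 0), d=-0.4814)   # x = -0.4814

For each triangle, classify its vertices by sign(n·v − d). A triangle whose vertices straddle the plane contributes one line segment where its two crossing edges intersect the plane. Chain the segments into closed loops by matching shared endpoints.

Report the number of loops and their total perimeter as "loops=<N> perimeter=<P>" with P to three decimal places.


loops=1 perimeter=10.600

Straddling triangles (8 of 12):
  (v4,v1,v0) [+--] → (-0.4814, -1.5, 0.469161)–(-0.4814, -1.5, -1.15)  len=1.6192
  (v2,v4,v0) [-+-] → (-0.4814, 0.611949, -1.15)–(-0.4814, -1.5, -1.15)  len=2.1119
  (v1,v7,v3) [-+-] → (-0.4814, -0.611949, 1.15)–(-0.4814, 1.5, 1.15)  len=2.1119
  (v5,v1,v4) [+-+] → (-0.4814, -1.5, 1.15)–(-0.4814, -1.5, 0.469161)  len=0.6808
  (v5,v7,v1) [++-] → (-0.4814, -0.611949, 1.15)–(-0.4814, -1.5, 1.15)  len=0.8881
  (v3,v7,v2) [-+-] → (-0.4814, 1.5, 1.15)–(-0.4814, 1.5, -0.469161)  len=1.6192
  (v6,v4,v2) [++-] → (-0.4814, 0.611949, -1.15)–(-0.4814, 1.5, -1.15)  len=0.8881
  (v2,v7,v6) [-++] → (-0.4814, 1.5, -0.469161)–(-0.4814, 1.5, -1.15)  len=0.6808

Chained into 1 loop(s):
  loop 1: 8 segments, perimeter = 10.6000
Total perimeter = 10.600


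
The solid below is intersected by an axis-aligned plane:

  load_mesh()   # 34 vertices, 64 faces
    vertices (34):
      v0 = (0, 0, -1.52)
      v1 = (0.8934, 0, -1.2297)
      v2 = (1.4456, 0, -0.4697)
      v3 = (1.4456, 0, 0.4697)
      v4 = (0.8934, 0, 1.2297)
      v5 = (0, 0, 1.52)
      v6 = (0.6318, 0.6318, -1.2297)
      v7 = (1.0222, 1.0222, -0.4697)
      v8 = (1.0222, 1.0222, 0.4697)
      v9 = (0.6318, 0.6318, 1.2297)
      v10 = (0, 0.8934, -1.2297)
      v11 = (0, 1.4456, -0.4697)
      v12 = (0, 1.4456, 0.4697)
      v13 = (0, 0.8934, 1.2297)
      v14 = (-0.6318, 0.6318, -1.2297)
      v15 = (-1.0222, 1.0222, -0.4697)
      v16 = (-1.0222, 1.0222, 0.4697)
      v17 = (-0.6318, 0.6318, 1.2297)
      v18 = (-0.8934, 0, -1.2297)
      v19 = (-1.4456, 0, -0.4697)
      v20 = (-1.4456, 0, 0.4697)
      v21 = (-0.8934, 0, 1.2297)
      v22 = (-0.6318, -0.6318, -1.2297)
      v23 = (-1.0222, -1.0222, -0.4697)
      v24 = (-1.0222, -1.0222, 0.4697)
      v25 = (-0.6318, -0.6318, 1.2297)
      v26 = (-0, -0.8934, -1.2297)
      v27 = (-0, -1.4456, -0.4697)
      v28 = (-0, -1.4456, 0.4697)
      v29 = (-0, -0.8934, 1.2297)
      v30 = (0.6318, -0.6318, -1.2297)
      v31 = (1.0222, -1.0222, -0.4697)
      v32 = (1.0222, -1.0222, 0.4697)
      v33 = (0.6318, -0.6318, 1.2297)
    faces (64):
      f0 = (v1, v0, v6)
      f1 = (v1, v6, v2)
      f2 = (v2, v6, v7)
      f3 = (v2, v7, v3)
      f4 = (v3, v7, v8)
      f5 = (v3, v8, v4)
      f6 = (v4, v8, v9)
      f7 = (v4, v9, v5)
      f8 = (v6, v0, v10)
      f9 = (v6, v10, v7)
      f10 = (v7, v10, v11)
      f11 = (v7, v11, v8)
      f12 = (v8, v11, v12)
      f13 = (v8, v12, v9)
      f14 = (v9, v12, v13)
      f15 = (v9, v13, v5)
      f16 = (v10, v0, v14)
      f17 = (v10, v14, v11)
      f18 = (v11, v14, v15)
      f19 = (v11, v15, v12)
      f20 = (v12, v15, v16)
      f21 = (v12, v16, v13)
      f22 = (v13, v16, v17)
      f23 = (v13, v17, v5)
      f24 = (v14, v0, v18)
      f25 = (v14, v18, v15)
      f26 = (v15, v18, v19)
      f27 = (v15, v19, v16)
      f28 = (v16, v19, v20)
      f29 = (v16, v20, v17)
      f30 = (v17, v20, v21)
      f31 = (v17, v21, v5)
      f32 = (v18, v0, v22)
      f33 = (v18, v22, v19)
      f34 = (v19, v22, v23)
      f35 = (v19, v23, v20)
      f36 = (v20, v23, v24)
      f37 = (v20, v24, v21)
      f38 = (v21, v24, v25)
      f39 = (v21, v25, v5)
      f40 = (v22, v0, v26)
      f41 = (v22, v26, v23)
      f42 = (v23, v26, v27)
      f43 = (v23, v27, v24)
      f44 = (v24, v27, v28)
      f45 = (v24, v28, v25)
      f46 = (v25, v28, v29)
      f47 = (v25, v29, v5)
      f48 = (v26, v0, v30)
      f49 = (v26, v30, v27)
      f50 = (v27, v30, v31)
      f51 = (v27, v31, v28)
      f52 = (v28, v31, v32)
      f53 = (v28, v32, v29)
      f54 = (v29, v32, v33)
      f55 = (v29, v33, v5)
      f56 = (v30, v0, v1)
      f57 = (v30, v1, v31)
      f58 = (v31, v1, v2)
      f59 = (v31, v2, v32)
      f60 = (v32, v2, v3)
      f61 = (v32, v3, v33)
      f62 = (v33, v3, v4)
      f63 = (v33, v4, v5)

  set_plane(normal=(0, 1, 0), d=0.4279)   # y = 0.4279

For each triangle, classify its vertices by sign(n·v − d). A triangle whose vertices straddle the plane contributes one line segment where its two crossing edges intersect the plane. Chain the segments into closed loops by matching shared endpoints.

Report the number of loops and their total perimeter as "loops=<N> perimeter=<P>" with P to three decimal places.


loops=1 perimeter=8.576

Straddling triangles (20 of 64):
  (v1,v0,v6) [--+] → (0.4279, 0.4279, -1.32339)–(0.716226, 0.4279, -1.2297)  len=0.3032
  (v1,v6,v2) [-+-] → (0.716226, 0.4279, -1.2297)–(0.894437, 0.4279, -0.984426)  len=0.3032
  (v2,v6,v7) [-++] → (0.894437, 0.4279, -0.984426)–(1.26836, 0.4279, -0.4697)  len=0.6362
  (v2,v7,v3) [-+-] → (1.26836, 0.4279, -0.4697)–(1.26836, 0.4279, 0.0764607)  len=0.5462
  (v3,v7,v8) [-++] → (1.26836, 0.4279, 0.0764607)–(1.26836, 0.4279, 0.4697)  len=0.3932
  (v3,v8,v4) [-+-] → (1.26836, 0.4279, 0.4697)–(0.947317, 0.4279, 0.911559)  len=0.5462
  (v4,v8,v9) [-++] → (0.947317, 0.4279, 0.911559)–(0.716226, 0.4279, 1.2297)  len=0.3932
  (v4,v9,v5) [-+-] → (0.716226, 0.4279, 1.2297)–(0.4279, 0.4279, 1.32339)  len=0.3032
  (v6,v0,v10) [+-+] → (0.4279, 0.4279, -1.32339)–(0, 0.4279, -1.38096)  len=0.4318
  (v9,v13,v5) [++-] → (0, 0.4279, 1.38096)–(0.4279, 0.4279, 1.32339)  len=0.4318
  (v10,v0,v14) [+-+] → (0, 0.4279, -1.38096)–(-0.4279, 0.4279, -1.32339)  len=0.4318
  (v13,v17,v5) [++-] → (-0.4279, 0.4279, 1.32339)–(0, 0.4279, 1.38096)  len=0.4318
  (v14,v0,v18) [+--] → (-0.4279, 0.4279, -1.32339)–(-0.716226, 0.4279, -1.2297)  len=0.3032
  (v14,v18,v15) [+-+] → (-0.716226, 0.4279, -1.2297)–(-0.947317, 0.4279, -0.911559)  len=0.3932
  (v15,v18,v19) [+--] → (-0.947317, 0.4279, -0.911559)–(-1.26836, 0.4279, -0.4697)  len=0.5462
  (v15,v19,v16) [+-+] → (-1.26836, 0.4279, -0.4697)–(-1.26836, 0.4279, -0.0764607)  len=0.3932
  (v16,v19,v20) [+--] → (-1.26836, 0.4279, -0.0764607)–(-1.26836, 0.4279, 0.4697)  len=0.5462
  (v16,v20,v17) [+-+] → (-1.26836, 0.4279, 0.4697)–(-0.894437, 0.4279, 0.984426)  len=0.6362
  (v17,v20,v21) [+--] → (-0.894437, 0.4279, 0.984426)–(-0.716226, 0.4279, 1.2297)  len=0.3032
  (v17,v21,v5) [+--] → (-0.716226, 0.4279, 1.2297)–(-0.4279, 0.4279, 1.32339)  len=0.3032

Chained into 1 loop(s):
  loop 1: 20 segments, perimeter = 8.5760
Total perimeter = 8.576


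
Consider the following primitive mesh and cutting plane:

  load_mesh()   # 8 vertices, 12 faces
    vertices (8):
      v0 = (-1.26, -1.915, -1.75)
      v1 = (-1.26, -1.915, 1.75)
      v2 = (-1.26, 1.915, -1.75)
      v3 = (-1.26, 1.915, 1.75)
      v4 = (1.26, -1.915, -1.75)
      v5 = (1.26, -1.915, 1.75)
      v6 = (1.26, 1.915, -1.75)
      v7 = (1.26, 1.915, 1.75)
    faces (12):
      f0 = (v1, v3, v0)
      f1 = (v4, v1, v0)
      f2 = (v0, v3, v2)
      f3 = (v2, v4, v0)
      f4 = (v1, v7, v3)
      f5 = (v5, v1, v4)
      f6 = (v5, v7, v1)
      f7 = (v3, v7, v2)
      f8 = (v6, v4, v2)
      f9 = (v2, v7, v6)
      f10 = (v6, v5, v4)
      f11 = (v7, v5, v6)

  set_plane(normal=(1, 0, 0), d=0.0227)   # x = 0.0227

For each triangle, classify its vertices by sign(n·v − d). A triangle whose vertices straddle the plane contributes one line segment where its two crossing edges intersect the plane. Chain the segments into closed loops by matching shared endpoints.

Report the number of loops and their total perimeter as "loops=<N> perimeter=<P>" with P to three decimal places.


loops=1 perimeter=14.660

Straddling triangles (8 of 12):
  (v4,v1,v0) [+--] → (0.0227, -1.915, -0.0315278)–(0.0227, -1.915, -1.75)  len=1.7185
  (v2,v4,v0) [-+-] → (0.0227, -0.0345004, -1.75)–(0.0227, -1.915, -1.75)  len=1.8805
  (v1,v7,v3) [-+-] → (0.0227, 0.0345004, 1.75)–(0.0227, 1.915, 1.75)  len=1.8805
  (v5,v1,v4) [+-+] → (0.0227, -1.915, 1.75)–(0.0227, -1.915, -0.0315278)  len=1.7815
  (v5,v7,v1) [++-] → (0.0227, 0.0345004, 1.75)–(0.0227, -1.915, 1.75)  len=1.9495
  (v3,v7,v2) [-+-] → (0.0227, 1.915, 1.75)–(0.0227, 1.915, 0.0315278)  len=1.7185
  (v6,v4,v2) [++-] → (0.0227, -0.0345004, -1.75)–(0.0227, 1.915, -1.75)  len=1.9495
  (v2,v7,v6) [-++] → (0.0227, 1.915, 0.0315278)–(0.0227, 1.915, -1.75)  len=1.7815

Chained into 1 loop(s):
  loop 1: 8 segments, perimeter = 14.6600
Total perimeter = 14.660


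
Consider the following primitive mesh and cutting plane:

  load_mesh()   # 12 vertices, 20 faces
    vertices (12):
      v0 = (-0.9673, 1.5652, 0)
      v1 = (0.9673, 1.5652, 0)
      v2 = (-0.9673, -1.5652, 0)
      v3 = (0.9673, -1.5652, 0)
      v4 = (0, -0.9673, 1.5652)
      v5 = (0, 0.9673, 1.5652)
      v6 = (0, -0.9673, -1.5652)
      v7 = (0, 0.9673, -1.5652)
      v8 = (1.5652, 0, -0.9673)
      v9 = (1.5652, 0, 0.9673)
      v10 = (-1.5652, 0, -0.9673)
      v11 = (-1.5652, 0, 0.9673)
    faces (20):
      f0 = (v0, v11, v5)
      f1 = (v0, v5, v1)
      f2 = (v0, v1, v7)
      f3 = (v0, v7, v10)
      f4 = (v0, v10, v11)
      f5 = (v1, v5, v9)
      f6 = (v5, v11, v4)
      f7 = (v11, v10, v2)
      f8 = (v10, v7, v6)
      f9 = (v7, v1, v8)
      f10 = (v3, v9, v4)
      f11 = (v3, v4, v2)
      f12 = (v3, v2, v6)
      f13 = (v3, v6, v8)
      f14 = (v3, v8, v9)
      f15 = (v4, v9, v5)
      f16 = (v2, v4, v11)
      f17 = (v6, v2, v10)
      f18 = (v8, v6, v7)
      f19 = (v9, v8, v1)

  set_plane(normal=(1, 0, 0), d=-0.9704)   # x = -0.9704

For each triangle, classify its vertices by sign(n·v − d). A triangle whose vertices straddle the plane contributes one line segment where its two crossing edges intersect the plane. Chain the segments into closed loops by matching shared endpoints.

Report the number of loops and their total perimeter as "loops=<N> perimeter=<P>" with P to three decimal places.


loops=1 perimeter=8.219

Straddling triangles (8 of 20):
  (v0,v11,v5) [+-+] → (-0.9704, 1.55708, 0.00501527)–(-0.9704, 0.367589, 1.19451)  len=1.6822
  (v0,v7,v10) [++-] → (-0.9704, 0.367589, -1.19451)–(-0.9704, 1.55708, -0.00501527)  len=1.6822
  (v0,v10,v11) [+--] → (-0.9704, 1.55708, -0.00501527)–(-0.9704, 1.55708, 0.00501527)  len=0.0100
  (v5,v11,v4) [+-+] → (-0.9704, 0.367589, 1.19451)–(-0.9704, -0.367589, 1.19451)  len=0.7352
  (v11,v10,v2) [--+] → (-0.9704, -1.55708, -0.00501527)–(-0.9704, -1.55708, 0.00501527)  len=0.0100
  (v10,v7,v6) [-++] → (-0.9704, 0.367589, -1.19451)–(-0.9704, -0.367589, -1.19451)  len=0.7352
  (v2,v4,v11) [++-] → (-0.9704, -0.367589, 1.19451)–(-0.9704, -1.55708, 0.00501527)  len=1.6822
  (v6,v2,v10) [++-] → (-0.9704, -1.55708, -0.00501527)–(-0.9704, -0.367589, -1.19451)  len=1.6822

Chained into 1 loop(s):
  loop 1: 8 segments, perimeter = 8.2192
Total perimeter = 8.219


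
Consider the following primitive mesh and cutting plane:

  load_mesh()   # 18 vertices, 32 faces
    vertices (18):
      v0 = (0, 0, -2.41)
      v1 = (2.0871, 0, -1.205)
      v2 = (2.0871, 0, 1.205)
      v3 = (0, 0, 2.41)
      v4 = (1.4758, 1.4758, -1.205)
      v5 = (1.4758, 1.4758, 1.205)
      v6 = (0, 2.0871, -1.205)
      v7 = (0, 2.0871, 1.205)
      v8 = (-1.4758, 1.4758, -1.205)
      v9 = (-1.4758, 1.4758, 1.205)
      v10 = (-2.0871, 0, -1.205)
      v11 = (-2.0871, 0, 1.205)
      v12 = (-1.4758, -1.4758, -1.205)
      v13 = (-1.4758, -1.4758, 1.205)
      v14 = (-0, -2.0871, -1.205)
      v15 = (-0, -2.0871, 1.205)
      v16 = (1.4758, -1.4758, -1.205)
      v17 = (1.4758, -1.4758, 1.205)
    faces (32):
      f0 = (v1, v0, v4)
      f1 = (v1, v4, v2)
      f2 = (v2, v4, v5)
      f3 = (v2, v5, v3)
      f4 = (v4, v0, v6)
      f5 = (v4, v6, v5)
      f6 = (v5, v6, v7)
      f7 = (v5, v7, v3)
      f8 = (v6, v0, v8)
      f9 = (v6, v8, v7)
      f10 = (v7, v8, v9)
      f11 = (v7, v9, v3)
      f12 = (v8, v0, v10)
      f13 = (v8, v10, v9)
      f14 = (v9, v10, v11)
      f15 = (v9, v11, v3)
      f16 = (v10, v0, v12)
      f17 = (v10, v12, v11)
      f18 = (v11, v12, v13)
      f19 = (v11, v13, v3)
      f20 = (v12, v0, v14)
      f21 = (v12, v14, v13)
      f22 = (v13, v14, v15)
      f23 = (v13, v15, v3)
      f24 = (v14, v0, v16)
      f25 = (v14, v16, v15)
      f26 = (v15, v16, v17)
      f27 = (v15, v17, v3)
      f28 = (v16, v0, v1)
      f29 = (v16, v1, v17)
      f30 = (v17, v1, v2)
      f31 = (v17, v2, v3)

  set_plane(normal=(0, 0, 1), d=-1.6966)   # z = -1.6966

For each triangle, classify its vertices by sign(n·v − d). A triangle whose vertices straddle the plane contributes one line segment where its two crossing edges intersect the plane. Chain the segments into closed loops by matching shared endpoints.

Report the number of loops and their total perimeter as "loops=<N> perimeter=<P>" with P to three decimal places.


loops=1 perimeter=7.566

Straddling triangles (8 of 32):
  (v1,v0,v4) [+-+] → (1.23563, 0, -1.6966)–(0.873723, 0.873723, -1.6966)  len=0.9457
  (v4,v0,v6) [+-+] → (0.873723, 0.873723, -1.6966)–(0, 1.23563, -1.6966)  len=0.9457
  (v6,v0,v8) [+-+] → (0, 1.23563, -1.6966)–(-0.873723, 0.873723, -1.6966)  len=0.9457
  (v8,v0,v10) [+-+] → (-0.873723, 0.873723, -1.6966)–(-1.23563, 0, -1.6966)  len=0.9457
  (v10,v0,v12) [+-+] → (-1.23563, 0, -1.6966)–(-0.873723, -0.873723, -1.6966)  len=0.9457
  (v12,v0,v14) [+-+] → (-0.873723, -0.873723, -1.6966)–(0, -1.23563, -1.6966)  len=0.9457
  (v14,v0,v16) [+-+] → (0, -1.23563, -1.6966)–(0.873723, -0.873723, -1.6966)  len=0.9457
  (v16,v0,v1) [+-+] → (0.873723, -0.873723, -1.6966)–(1.23563, 0, -1.6966)  len=0.9457

Chained into 1 loop(s):
  loop 1: 8 segments, perimeter = 7.5657
Total perimeter = 7.566
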